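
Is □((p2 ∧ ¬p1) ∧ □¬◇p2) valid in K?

No, not valid

Tableau for the negation ¬□((p2 ∧ ¬p1) ∧ □¬◇p2):
1. ¬□((p2 ∧ ¬p1) ∧ □¬◇p2), w0
2. ¬((p2 ∧ ¬p1) ∧ □¬◇p2), w1
3. ¬□¬◇p2, w1
4. ◇p2, w2
5. p2, w3
Accessibility: w0Rw1, w1Rw2, w2Rw3
The negation has an open branch (countermodel exists).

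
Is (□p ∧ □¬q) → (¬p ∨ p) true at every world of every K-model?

Valid

Tableau for the negation ¬((□p ∧ □¬q) → (¬p ∨ p)):
1. ¬((□p ∧ □¬q) → (¬p ∨ p)), u
2. □p ∧ □¬q, u   [¬→-rule on 1]
3. ¬(¬p ∨ p), u   [¬→-rule on 1]
4. □p, u   [∧-rule on 2]
5. □¬q, u   [∧-rule on 2]
6. p, u   [¬∨-rule on 3]
7. ¬p, u   [¬∨-rule on 3]
Branch closes: p and ¬p both at u.
Every branch of the negation's tableau closes; the branch above is one of them.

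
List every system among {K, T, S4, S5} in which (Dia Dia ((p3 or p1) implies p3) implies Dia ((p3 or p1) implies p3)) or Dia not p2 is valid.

S4-tableau for the negation not ((Dia Dia ((p3 or p1) implies p3) implies Dia ((p3 or p1) implies p3)) or Dia not p2):
1. not ((Dia Dia ((p3 or p1) implies p3) implies Dia ((p3 or p1) implies p3)) or Dia not p2), u
2. not (Dia Dia ((p3 or p1) implies p3) implies Dia ((p3 or p1) implies p3)), u
3. not Dia not p2, u
4. Dia Dia ((p3 or p1) implies p3), u
5. not Dia ((p3 or p1) implies p3), u
6. p2, u
7. not ((p3 or p1) implies p3), u
8. p3 or p1, u
9. not p3, u
10. p1, u
11. Dia ((p3 or p1) implies p3), v
12. p2, v
13. not ((p3 or p1) implies p3), v
14. p3 or p1, v
15. not p3, v
16. p1, v
17. (p3 or p1) implies p3, w
18. p2, w
19. not ((p3 or p1) implies p3), w
20. p3 or p1, w
21. not p3, w
22. not (p3 or p1), w
23. not p1, w
24. p1, w
Accessibility: uRu, uRv, uRw, vRv, vRw, wRw
Branch closes: p1 and not p1 both at w.
Every branch closes (one shown): valid in S4, hence also in S5 (every theorem of S4 is a theorem of S5).
T-tableau for the negation not ((Dia Dia ((p3 or p1) implies p3) implies Dia ((p3 or p1) implies p3)) or Dia not p2):
1. not ((Dia Dia ((p3 or p1) implies p3) implies Dia ((p3 or p1) implies p3)) or Dia not p2), u
2. not (Dia Dia ((p3 or p1) implies p3) implies Dia ((p3 or p1) implies p3)), u
3. not Dia not p2, u
4. Dia Dia ((p3 or p1) implies p3), u
5. not Dia ((p3 or p1) implies p3), u
6. p2, u
7. not ((p3 or p1) implies p3), u
8. p3 or p1, u
9. not p3, u
10. p1, u
11. Dia ((p3 or p1) implies p3), v
12. p2, v
13. not ((p3 or p1) implies p3), v
14. p3 or p1, v
15. not p3, v
16. p1, v
17. (p3 or p1) implies p3, w
18. p3, w
Accessibility: uRu, uRv, vRv, vRw, wRw
Complete open branch: countermodel on a T-frame, so not valid in T, nor in K (the same frame is also a K-frame).

S4, S5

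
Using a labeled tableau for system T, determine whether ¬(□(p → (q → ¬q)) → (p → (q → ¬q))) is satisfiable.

1. ¬(□(p → (q → ¬q)) → (p → (q → ¬q))), u
2. □(p → (q → ¬q)), u
3. ¬(p → (q → ¬q)), u
4. p, u
5. ¬(q → ¬q), u
6. q, u
7. p → (q → ¬q), u
8. q → ¬q, u
9. ¬q, u
Accessibility: uRu
Branch closes: q and ¬q both at u.
(One branch shown.) All branches close.

Unsatisfiable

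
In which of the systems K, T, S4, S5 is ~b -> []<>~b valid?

S5-tableau for the negation ~(~b -> []<>~b):
1. ~(~b -> []<>~b), w0
2. ~b, w0
3. ~[]<>~b, w0
4. ~<>~b, w1
5. b, w0
Accessibility: w0Rw0, w0Rw1, w1Rw0, w1Rw1
Branch closes: b and ~b both at w0.
Every branch closes (one shown): valid in S5.
S4-tableau for the negation ~(~b -> []<>~b):
1. ~(~b -> []<>~b), w0
2. ~b, w0
3. ~[]<>~b, w0
4. ~<>~b, w1
5. b, w1
Accessibility: w0Rw0, w0Rw1, w1Rw1
Complete open branch: countermodel on an S4-frame, so not valid in S4, nor in K, T (the same frame is also a K-frame and a T-frame).

S5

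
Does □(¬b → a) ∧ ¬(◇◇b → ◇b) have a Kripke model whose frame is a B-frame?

Satisfiable (open branch found)

1. □(¬b → a) ∧ ¬(◇◇b → ◇b), 0
2. □(¬b → a), 0
3. ¬(◇◇b → ◇b), 0
4. ◇◇b, 0
5. ¬◇b, 0
6. ¬b → a, 0
7. ¬b, 0
8. a, 0
9. ◇b, 1
10. ¬b → a, 1
11. ¬b, 1
12. a, 1
13. b, 2
Accessibility: 0R0, 0R1, 1R0, 1R1, 1R2, 2R1, 2R2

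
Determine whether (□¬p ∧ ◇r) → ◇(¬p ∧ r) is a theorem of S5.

Tableau for the negation ¬((□¬p ∧ ◇r) → ◇(¬p ∧ r)):
1. ¬((□¬p ∧ ◇r) → ◇(¬p ∧ r)), 0
2. □¬p ∧ ◇r, 0
3. ¬◇(¬p ∧ r), 0
4. □¬p, 0
5. ◇r, 0
6. ¬(¬p ∧ r), 0
7. ¬p, 0
8. ¬r, 0
9. r, 1
10. ¬(¬p ∧ r), 1
11. ¬p, 1
12. ¬r, 1
Accessibility: 0R0, 0R1, 1R0, 1R1
Branch closes: r and ¬r both at 1.
Every branch of the negation's tableau closes; the branch above is one of them.

Yes, valid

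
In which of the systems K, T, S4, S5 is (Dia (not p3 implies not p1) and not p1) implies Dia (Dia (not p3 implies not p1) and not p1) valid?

T, S4, S5

T-tableau for the negation not ((Dia (not p3 implies not p1) and not p1) implies Dia (Dia (not p3 implies not p1) and not p1)):
1. not ((Dia (not p3 implies not p1) and not p1) implies Dia (Dia (not p3 implies not p1) and not p1)), 0
2. Dia (not p3 implies not p1) and not p1, 0
3. not Dia (Dia (not p3 implies not p1) and not p1), 0
4. Dia (not p3 implies not p1), 0
5. not p1, 0
6. not (Dia (not p3 implies not p1) and not p1), 0
7. not Dia (not p3 implies not p1), 0
8. not (not p3 implies not p1), 0
9. not p3, 0
10. p1, 0
Accessibility: 0R0
Branch closes: p1 and not p1 both at 0.
Every branch closes (one shown): valid in T, hence also in S4, S5 (every theorem of T is a theorem of S4 and S5).
K-tableau for the negation not ((Dia (not p3 implies not p1) and not p1) implies Dia (Dia (not p3 implies not p1) and not p1)):
1. not ((Dia (not p3 implies not p1) and not p1) implies Dia (Dia (not p3 implies not p1) and not p1)), 0
2. Dia (not p3 implies not p1) and not p1, 0
3. not Dia (Dia (not p3 implies not p1) and not p1), 0
4. Dia (not p3 implies not p1), 0
5. not p1, 0
6. not p3 implies not p1, 1
7. not (Dia (not p3 implies not p1) and not p1), 1
8. not p1, 1
9. not Dia (not p3 implies not p1), 1
Accessibility: 0R1
Complete open branch: countermodel on a K-frame, so not valid in K.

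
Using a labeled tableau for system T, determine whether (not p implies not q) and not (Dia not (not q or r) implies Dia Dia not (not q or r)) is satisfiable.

Unsatisfiable (every branch closes)

1. (not p implies not q) and not (Dia not (not q or r) implies Dia Dia not (not q or r)), 0
2. not p implies not q, 0
3. not (Dia not (not q or r) implies Dia Dia not (not q or r)), 0
4. Dia not (not q or r), 0
5. not Dia Dia not (not q or r), 0
6. not Dia not (not q or r), 0
7. not q or r, 0
8. not q, 0
9. r, 0
10. not (not q or r), 1
11. q, 1
12. not r, 1
13. not Dia not (not q or r), 1
14. not q or r, 1
15. r, 1
Accessibility: 0R0, 0R1, 1R1
Branch closes: r and not r both at 1.
All branches of the tableau close; one closing branch shown above.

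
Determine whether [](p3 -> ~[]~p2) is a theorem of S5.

Invalid (countermodel exists)

Tableau for the negation ~[](p3 -> ~[]~p2):
1. ~[](p3 -> ~[]~p2), u
2. ~(p3 -> ~[]~p2), v
3. p3, v
4. []~p2, v
5. ~p2, u
6. ~p2, v
Accessibility: uRu, uRv, vRu, vRv
The negation has an open branch (countermodel exists).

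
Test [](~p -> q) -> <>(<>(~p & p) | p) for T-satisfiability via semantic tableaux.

Yes, satisfiable

1. [](~p -> q) -> <>(<>(~p & p) | p), u
2. <>(<>(~p & p) | p), u
3. <>(~p & p) | p, v
4. p, v
Accessibility: uRu, uRv, vRv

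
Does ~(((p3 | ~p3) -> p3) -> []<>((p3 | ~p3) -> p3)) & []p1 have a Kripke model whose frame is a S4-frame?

Yes, satisfiable

1. ~(((p3 | ~p3) -> p3) -> []<>((p3 | ~p3) -> p3)) & []p1, 0
2. ~(((p3 | ~p3) -> p3) -> []<>((p3 | ~p3) -> p3)), 0
3. []p1, 0
4. (p3 | ~p3) -> p3, 0
5. ~[]<>((p3 | ~p3) -> p3), 0
6. p1, 0
7. p3, 0
8. ~<>((p3 | ~p3) -> p3), 1
9. p1, 1
10. ~((p3 | ~p3) -> p3), 1
11. p3 | ~p3, 1
12. ~p3, 1
Accessibility: 0R0, 0R1, 1R1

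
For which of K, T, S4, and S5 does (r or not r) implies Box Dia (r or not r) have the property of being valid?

T, S4, S5

T-tableau for the negation not ((r or not r) implies Box Dia (r or not r)):
1. not ((r or not r) implies Box Dia (r or not r)), u
2. r or not r, u   [neg-implies-rule on 1]
3. not Box Dia (r or not r), u   [neg-implies-rule on 1]
4. not r, u   [or-rule on 2 (branches; this branch)]
5. not Dia (r or not r), v   [neg-Box-rule on 3: fresh world v, uRv]
6. not (r or not r), v   [neg-Dia-rule on 5 via vRv]
7. not r, v   [neg-or-rule on 6]
8. r, v   [neg-or-rule on 6]
Accessibility: uRu, uRv, vRv
Branch closes: r and not r both at v.
Every branch closes (one shown): valid in T, hence also in S4, S5 (every theorem of T is a theorem of S4 and S5).
K-tableau for the negation not ((r or not r) implies Box Dia (r or not r)):
1. not ((r or not r) implies Box Dia (r or not r)), u
2. r or not r, u   [neg-implies-rule on 1]
3. not Box Dia (r or not r), u   [neg-implies-rule on 1]
4. not r, u   [or-rule on 2 (branches; this branch)]
5. not Dia (r or not r), v   [neg-Box-rule on 3: fresh world v, uRv]
Accessibility: uRv
Complete open branch: countermodel on a K-frame, so not valid in K.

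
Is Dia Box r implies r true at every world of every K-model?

Tableau for the negation not (Dia Box r implies r):
1. not (Dia Box r implies r), u
2. Dia Box r, u
3. not r, u
4. Box r, v
Accessibility: uRv
The negation has an open branch (countermodel exists).

Not valid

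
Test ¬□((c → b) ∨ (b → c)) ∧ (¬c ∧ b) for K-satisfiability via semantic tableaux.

1. ¬□((c → b) ∨ (b → c)) ∧ (¬c ∧ b), w0
2. ¬□((c → b) ∨ (b → c)), w0
3. ¬c ∧ b, w0
4. ¬c, w0
5. b, w0
6. ¬((c → b) ∨ (b → c)), w1
7. ¬(c → b), w1
8. ¬(b → c), w1
9. c, w1
10. ¬b, w1
11. b, w1
12. ¬c, w1
Accessibility: w0Rw1
Branch closes: b and ¬b both at w1.
Every branch closes; the branch above is one of them.

Unsatisfiable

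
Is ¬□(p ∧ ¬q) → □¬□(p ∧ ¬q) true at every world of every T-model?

No, not valid

Tableau for the negation ¬(¬□(p ∧ ¬q) → □¬□(p ∧ ¬q)):
1. ¬(¬□(p ∧ ¬q) → □¬□(p ∧ ¬q)), u
2. ¬□(p ∧ ¬q), u
3. ¬□¬□(p ∧ ¬q), u
4. ¬(p ∧ ¬q), v
5. q, v
6. □(p ∧ ¬q), w
7. p ∧ ¬q, w
8. p, w
9. ¬q, w
Accessibility: uRu, uRv, uRw, vRv, wRw
The negation has an open branch (countermodel exists).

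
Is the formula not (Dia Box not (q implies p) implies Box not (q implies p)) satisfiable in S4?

Satisfiable (open branch found)

1. not (Dia Box not (q implies p) implies Box not (q implies p)), u
2. Dia Box not (q implies p), u
3. not Box not (q implies p), u
4. Box not (q implies p), v
5. not (q implies p), v
6. q, v
7. not p, v
8. q implies p, w
9. p, w
Accessibility: uRu, uRv, uRw, vRv, wRw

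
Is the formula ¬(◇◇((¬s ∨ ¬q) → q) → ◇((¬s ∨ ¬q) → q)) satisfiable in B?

Satisfiable (open branch found)

1. ¬(◇◇((¬s ∨ ¬q) → q) → ◇((¬s ∨ ¬q) → q)), w0
2. ◇◇((¬s ∨ ¬q) → q), w0
3. ¬◇((¬s ∨ ¬q) → q), w0
4. ¬((¬s ∨ ¬q) → q), w0
5. ¬s ∨ ¬q, w0
6. ¬q, w0
7. ◇((¬s ∨ ¬q) → q), w1
8. ¬((¬s ∨ ¬q) → q), w1
9. ¬s ∨ ¬q, w1
10. ¬q, w1
11. (¬s ∨ ¬q) → q, w2
12. q, w2
Accessibility: w0Rw0, w0Rw1, w1Rw0, w1Rw1, w1Rw2, w2Rw1, w2Rw2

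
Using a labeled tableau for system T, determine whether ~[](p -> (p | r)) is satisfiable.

No, unsatisfiable

1. ~[](p -> (p | r)), 0
2. ~(p -> (p | r)), 1   [~[]-rule on 1: fresh world 1, 0R1]
3. p, 1   [~->-rule on 2]
4. ~(p | r), 1   [~->-rule on 2]
5. ~p, 1   [~|-rule on 4]
6. ~r, 1   [~|-rule on 4]
Accessibility: 0R0, 0R1, 1R1
Branch closes: p and ~p both at 1.
All branches of the tableau close; one closing branch shown above.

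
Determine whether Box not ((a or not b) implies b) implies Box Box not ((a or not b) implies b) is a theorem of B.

No, not valid

Tableau for the negation not (Box not ((a or not b) implies b) implies Box Box not ((a or not b) implies b)):
1. not (Box not ((a or not b) implies b) implies Box Box not ((a or not b) implies b)), u
2. Box not ((a or not b) implies b), u   [neg-implies-rule on 1]
3. not Box Box not ((a or not b) implies b), u   [neg-implies-rule on 1]
4. not ((a or not b) implies b), u   [Box-rule on 2 via uRu]
5. a or not b, u   [neg-implies-rule on 4]
6. not b, u   [neg-implies-rule on 4]
7. not Box not ((a or not b) implies b), v   [neg-Box-rule on 3: fresh world v, uRv]
8. not ((a or not b) implies b), v   [Box-rule on 2 via uRv]
9. a or not b, v   [neg-implies-rule on 8]
10. not b, v   [neg-implies-rule on 8]
11. (a or not b) implies b, w   [neg-Box-rule on 7: fresh world w, vRw]
12. b, w   [implies-rule on 11 (branches; this branch)]
Accessibility: uRu, uRv, vRu, vRv, vRw, wRv, wRw
The negation has an open branch (countermodel exists).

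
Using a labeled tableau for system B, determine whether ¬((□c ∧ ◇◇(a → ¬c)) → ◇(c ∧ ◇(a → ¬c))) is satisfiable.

No, unsatisfiable

1. ¬((□c ∧ ◇◇(a → ¬c)) → ◇(c ∧ ◇(a → ¬c))), 0
2. □c ∧ ◇◇(a → ¬c), 0
3. ¬◇(c ∧ ◇(a → ¬c)), 0
4. □c, 0
5. ◇◇(a → ¬c), 0
6. ¬(c ∧ ◇(a → ¬c)), 0
7. c, 0
8. ¬◇(a → ¬c), 0
9. ¬(a → ¬c), 0
10. a, 0
11. ◇(a → ¬c), 1
12. ¬(c ∧ ◇(a → ¬c)), 1
13. c, 1
14. ¬(a → ¬c), 1
15. a, 1
16. ¬◇(a → ¬c), 1
17. a → ¬c, 2
18. ¬(a → ¬c), 2
19. a, 2
20. c, 2
21. ¬c, 2
Accessibility: 0R0, 0R1, 1R0, 1R1, 1R2, 2R1, 2R2
Branch closes: c and ¬c both at 2.
Every branch closes; the branch above is one of them.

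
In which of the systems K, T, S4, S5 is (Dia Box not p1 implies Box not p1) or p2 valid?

S5

S5-tableau for the negation not ((Dia Box not p1 implies Box not p1) or p2):
1. not ((Dia Box not p1 implies Box not p1) or p2), 0
2. not (Dia Box not p1 implies Box not p1), 0
3. not p2, 0
4. Dia Box not p1, 0
5. not Box not p1, 0
6. Box not p1, 1
7. not p1, 0
8. not p1, 1
9. p1, 2
10. not p1, 2
Accessibility: 0R0, 0R1, 0R2, 1R0, 1R1, 1R2, 2R0, 2R1, 2R2
Branch closes: p1 and not p1 both at 2.
Every branch closes (one shown): valid in S5.
S4-tableau for the negation not ((Dia Box not p1 implies Box not p1) or p2):
1. not ((Dia Box not p1 implies Box not p1) or p2), 0
2. not (Dia Box not p1 implies Box not p1), 0
3. not p2, 0
4. Dia Box not p1, 0
5. not Box not p1, 0
6. Box not p1, 1
7. not p1, 1
8. p1, 2
Accessibility: 0R0, 0R1, 0R2, 1R1, 2R2
Complete open branch: countermodel on an S4-frame, so not valid in S4, nor in K, T (the same frame is also a K-frame and a T-frame).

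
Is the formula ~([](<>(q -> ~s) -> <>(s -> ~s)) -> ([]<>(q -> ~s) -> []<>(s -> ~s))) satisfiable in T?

Unsatisfiable

1. ~([](<>(q -> ~s) -> <>(s -> ~s)) -> ([]<>(q -> ~s) -> []<>(s -> ~s))), 0
2. [](<>(q -> ~s) -> <>(s -> ~s)), 0
3. ~([]<>(q -> ~s) -> []<>(s -> ~s)), 0
4. []<>(q -> ~s), 0
5. ~[]<>(s -> ~s), 0
6. <>(q -> ~s) -> <>(s -> ~s), 0
7. <>(q -> ~s), 0
8. <>(s -> ~s), 0
9. ~<>(s -> ~s), 1
10. <>(q -> ~s) -> <>(s -> ~s), 1
11. <>(q -> ~s), 1
12. ~(s -> ~s), 1
13. s, 1
14. <>(s -> ~s), 1
15. q -> ~s, 2
16. <>(q -> ~s) -> <>(s -> ~s), 2
17. <>(q -> ~s), 2
18. ~s, 2
19. <>(s -> ~s), 2
20. s -> ~s, 3
21. <>(q -> ~s) -> <>(s -> ~s), 3
22. <>(q -> ~s), 3
23. ~s, 3
24. <>(s -> ~s), 3
25. q -> ~s, 4
26. ~(s -> ~s), 4
27. s, 4
28. ~q, 4
29. s -> ~s, 5
30. ~(s -> ~s), 5
31. s, 5
32. ~s, 5
Accessibility: 0R0, 0R1, 0R2, 0R3, 1R1, 1R4, 1R5, 2R2, 3R3, 4R4, 5R5
Branch closes: s and ~s both at 5.
All branches of the tableau close; one closing branch shown above.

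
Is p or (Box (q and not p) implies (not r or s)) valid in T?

Not valid

Tableau for the negation not (p or (Box (q and not p) implies (not r or s))):
1. not (p or (Box (q and not p) implies (not r or s))), 0
2. not p, 0   [neg-or-rule on 1]
3. not (Box (q and not p) implies (not r or s)), 0   [neg-or-rule on 1]
4. Box (q and not p), 0   [neg-implies-rule on 3]
5. not (not r or s), 0   [neg-implies-rule on 3]
6. r, 0   [neg-or-rule on 5]
7. not s, 0   [neg-or-rule on 5]
8. q and not p, 0   [Box-rule on 4 via 0R0]
9. q, 0   [and-rule on 8]
Accessibility: 0R0
The negation has an open branch (countermodel exists).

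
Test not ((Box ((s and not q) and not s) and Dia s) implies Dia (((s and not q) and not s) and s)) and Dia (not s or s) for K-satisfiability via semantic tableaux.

Unsatisfiable (every branch closes)

1. not ((Box ((s and not q) and not s) and Dia s) implies Dia (((s and not q) and not s) and s)) and Dia (not s or s), w0
2. not ((Box ((s and not q) and not s) and Dia s) implies Dia (((s and not q) and not s) and s)), w0
3. Dia (not s or s), w0
4. Box ((s and not q) and not s) and Dia s, w0
5. not Dia (((s and not q) and not s) and s), w0
6. Box ((s and not q) and not s), w0
7. Dia s, w0
8. not s or s, w1
9. not (((s and not q) and not s) and s), w1
10. (s and not q) and not s, w1
11. s and not q, w1
12. not s, w1
13. s, w1
14. not q, w1
Accessibility: w0Rw1
Branch closes: s and not s both at w1.
Every branch closes; the branch above is one of them.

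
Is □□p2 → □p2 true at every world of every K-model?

Not valid

Tableau for the negation ¬(□□p2 → □p2):
1. ¬(□□p2 → □p2), w0
2. □□p2, w0
3. ¬□p2, w0
4. ¬p2, w1
5. □p2, w1
Accessibility: w0Rw1
The negation has an open branch (countermodel exists).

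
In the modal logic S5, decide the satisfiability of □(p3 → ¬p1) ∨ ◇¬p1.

Yes, satisfiable

1. □(p3 → ¬p1) ∨ ◇¬p1, w0
2. ◇¬p1, w0   [∨-rule on 1 (branches; this branch)]
3. ¬p1, w1   [◇-rule on 2: fresh world w1, w0Rw1]
Accessibility: w0Rw0, w0Rw1, w1Rw0, w1Rw1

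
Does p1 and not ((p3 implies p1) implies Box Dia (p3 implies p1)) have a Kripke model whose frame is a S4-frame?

1. p1 and not ((p3 implies p1) implies Box Dia (p3 implies p1)), w0
2. p1, w0
3. not ((p3 implies p1) implies Box Dia (p3 implies p1)), w0
4. p3 implies p1, w0
5. not Box Dia (p3 implies p1), w0
6. not Dia (p3 implies p1), w1
7. not (p3 implies p1), w1
8. p3, w1
9. not p1, w1
Accessibility: w0Rw0, w0Rw1, w1Rw1

Satisfiable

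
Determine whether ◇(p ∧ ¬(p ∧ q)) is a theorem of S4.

Tableau for the negation ¬◇(p ∧ ¬(p ∧ q)):
1. ¬◇(p ∧ ¬(p ∧ q)), 0
2. ¬(p ∧ ¬(p ∧ q)), 0
3. p ∧ q, 0
4. p, 0
5. q, 0
Accessibility: 0R0
The negation has an open branch (countermodel exists).

Invalid (countermodel exists)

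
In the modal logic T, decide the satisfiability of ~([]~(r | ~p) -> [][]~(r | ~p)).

1. ~([]~(r | ~p) -> [][]~(r | ~p)), u
2. []~(r | ~p), u
3. ~[][]~(r | ~p), u
4. ~(r | ~p), u
5. ~r, u
6. p, u
7. ~[]~(r | ~p), v
8. ~(r | ~p), v
9. ~r, v
10. p, v
11. r | ~p, w
12. ~p, w
Accessibility: uRu, uRv, vRv, vRw, wRw

Satisfiable (open branch found)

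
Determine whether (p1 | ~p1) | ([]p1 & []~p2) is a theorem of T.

Valid in T

Tableau for the negation ~((p1 | ~p1) | ([]p1 & []~p2)):
1. ~((p1 | ~p1) | ([]p1 & []~p2)), u
2. ~(p1 | ~p1), u
3. ~([]p1 & []~p2), u
4. ~p1, u
5. p1, u
Accessibility: uRu
Branch closes: p1 and ~p1 both at u.
All branches of the negation close; one closing branch shown above.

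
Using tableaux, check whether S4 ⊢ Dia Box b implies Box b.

No, not valid

Tableau for the negation not (Dia Box b implies Box b):
1. not (Dia Box b implies Box b), 0
2. Dia Box b, 0
3. not Box b, 0
4. Box b, 1
5. b, 1
6. not b, 2
Accessibility: 0R0, 0R1, 0R2, 1R1, 2R2
The negation has an open branch (countermodel exists).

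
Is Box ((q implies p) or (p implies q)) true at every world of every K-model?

Tableau for the negation not Box ((q implies p) or (p implies q)):
1. not Box ((q implies p) or (p implies q)), 0
2. not ((q implies p) or (p implies q)), 1
3. not (q implies p), 1
4. not (p implies q), 1
5. q, 1
6. not p, 1
7. p, 1
8. not q, 1
Accessibility: 0R1
Branch closes: p and not p both at 1.
All branches of the negation close; one closing branch shown above.

Yes, valid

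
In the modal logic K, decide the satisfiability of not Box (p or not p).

1. not Box (p or not p), u
2. not (p or not p), v
3. not p, v
4. p, v
Accessibility: uRv
Branch closes: p and not p both at v.
Every branch closes; the branch above is one of them.

Unsatisfiable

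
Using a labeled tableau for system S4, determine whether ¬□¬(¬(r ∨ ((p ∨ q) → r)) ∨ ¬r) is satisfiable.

Satisfiable (open branch found)

1. ¬□¬(¬(r ∨ ((p ∨ q) → r)) ∨ ¬r), 0
2. ¬(r ∨ ((p ∨ q) → r)) ∨ ¬r, 1
3. ¬r, 1
Accessibility: 0R0, 0R1, 1R1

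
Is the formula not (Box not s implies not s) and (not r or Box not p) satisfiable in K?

1. not (Box not s implies not s) and (not r or Box not p), u
2. not (Box not s implies not s), u
3. not r or Box not p, u
4. Box not s, u
5. s, u
6. Box not p, u

Satisfiable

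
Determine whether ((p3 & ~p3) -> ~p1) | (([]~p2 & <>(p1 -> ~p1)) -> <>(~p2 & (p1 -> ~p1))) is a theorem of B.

Yes, valid

Tableau for the negation ~(((p3 & ~p3) -> ~p1) | (([]~p2 & <>(p1 -> ~p1)) -> <>(~p2 & (p1 -> ~p1)))):
1. ~(((p3 & ~p3) -> ~p1) | (([]~p2 & <>(p1 -> ~p1)) -> <>(~p2 & (p1 -> ~p1)))), u
2. ~((p3 & ~p3) -> ~p1), u
3. ~(([]~p2 & <>(p1 -> ~p1)) -> <>(~p2 & (p1 -> ~p1))), u
4. p3 & ~p3, u
5. p1, u
6. []~p2 & <>(p1 -> ~p1), u
7. ~<>(~p2 & (p1 -> ~p1)), u
8. p3, u
9. ~p3, u
Accessibility: uRu
Branch closes: p3 and ~p3 both at u.
All branches of the negation close; one closing branch shown above.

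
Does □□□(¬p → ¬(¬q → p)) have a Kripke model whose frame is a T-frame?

Satisfiable (open branch found)

1. □□□(¬p → ¬(¬q → p)), w0
2. □□(¬p → ¬(¬q → p)), w0   [□-rule on 1 via w0Rw0]
3. □(¬p → ¬(¬q → p)), w0   [□-rule on 2 via w0Rw0]
4. ¬p → ¬(¬q → p), w0   [□-rule on 3 via w0Rw0]
5. ¬(¬q → p), w0   [→-rule on 4 (branches; this branch)]
6. ¬q, w0   [¬→-rule on 5]
7. ¬p, w0   [¬→-rule on 5]
Accessibility: w0Rw0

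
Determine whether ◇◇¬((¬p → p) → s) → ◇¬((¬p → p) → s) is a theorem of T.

Tableau for the negation ¬(◇◇¬((¬p → p) → s) → ◇¬((¬p → p) → s)):
1. ¬(◇◇¬((¬p → p) → s) → ◇¬((¬p → p) → s)), 0
2. ◇◇¬((¬p → p) → s), 0
3. ¬◇¬((¬p → p) → s), 0
4. (¬p → p) → s, 0
5. s, 0
6. ◇¬((¬p → p) → s), 1
7. (¬p → p) → s, 1
8. s, 1
9. ¬((¬p → p) → s), 2
10. ¬p → p, 2
11. ¬s, 2
12. p, 2
Accessibility: 0R0, 0R1, 1R1, 1R2, 2R2
The negation has an open branch (countermodel exists).

Not valid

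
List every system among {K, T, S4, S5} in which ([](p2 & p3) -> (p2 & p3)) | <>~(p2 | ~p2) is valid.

T, S4, S5

K-tableau for the negation ~(([](p2 & p3) -> (p2 & p3)) | <>~(p2 | ~p2)):
1. ~(([](p2 & p3) -> (p2 & p3)) | <>~(p2 | ~p2)), 0
2. ~([](p2 & p3) -> (p2 & p3)), 0
3. ~<>~(p2 | ~p2), 0
4. [](p2 & p3), 0
5. ~(p2 & p3), 0
6. ~p3, 0
Complete open branch: countermodel on a K-frame, so not valid in K.
T-tableau for the negation ~(([](p2 & p3) -> (p2 & p3)) | <>~(p2 | ~p2)):
1. ~(([](p2 & p3) -> (p2 & p3)) | <>~(p2 | ~p2)), 0
2. ~([](p2 & p3) -> (p2 & p3)), 0
3. ~<>~(p2 | ~p2), 0
4. [](p2 & p3), 0
5. ~(p2 & p3), 0
6. p2 | ~p2, 0
7. p2 & p3, 0
8. p2, 0
9. p3, 0
10. ~p3, 0
Accessibility: 0R0
Branch closes: p3 and ~p3 both at 0.
Every branch closes (one shown): valid in T, hence also in S4, S5 (every theorem of T is a theorem of S4 and S5).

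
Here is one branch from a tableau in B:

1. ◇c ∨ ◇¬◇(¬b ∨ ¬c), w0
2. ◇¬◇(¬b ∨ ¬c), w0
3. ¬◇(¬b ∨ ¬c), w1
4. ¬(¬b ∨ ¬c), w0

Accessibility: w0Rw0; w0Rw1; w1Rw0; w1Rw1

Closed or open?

No, open

There is no literal clash: for every atom and world, at most one sign appears.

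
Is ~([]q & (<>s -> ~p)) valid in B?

Tableau for the negation []q & (<>s -> ~p):
1. []q & (<>s -> ~p), 0
2. []q, 0
3. <>s -> ~p, 0
4. q, 0
5. ~p, 0
Accessibility: 0R0
The negation has an open branch (countermodel exists).

Not valid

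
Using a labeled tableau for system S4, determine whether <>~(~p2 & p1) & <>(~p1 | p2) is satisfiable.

Satisfiable

1. <>~(~p2 & p1) & <>(~p1 | p2), u
2. <>~(~p2 & p1), u
3. <>(~p1 | p2), u
4. ~(~p2 & p1), v
5. ~p1, v
6. ~p1 | p2, w
7. p2, w
Accessibility: uRu, uRv, uRw, vRv, wRw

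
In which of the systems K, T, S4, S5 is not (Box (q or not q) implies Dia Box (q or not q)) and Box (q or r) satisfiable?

K

K-tableau for the formula:
1. not (Box (q or not q) implies Dia Box (q or not q)) and Box (q or r), u
2. not (Box (q or not q) implies Dia Box (q or not q)), u   [and-rule on 1]
3. Box (q or r), u   [and-rule on 1]
4. Box (q or not q), u   [neg-implies-rule on 2]
5. not Dia Box (q or not q), u   [neg-implies-rule on 2]
Complete open branch: satisfiable in K.
T-tableau for the formula:
1. not (Box (q or not q) implies Dia Box (q or not q)) and Box (q or r), u
2. not (Box (q or not q) implies Dia Box (q or not q)), u   [and-rule on 1]
3. Box (q or r), u   [and-rule on 1]
4. Box (q or not q), u   [neg-implies-rule on 2]
5. not Dia Box (q or not q), u   [neg-implies-rule on 2]
6. q or r, u   [Box-rule on 3 via uRu]
7. q or not q, u   [Box-rule on 4 via uRu]
8. not Box (q or not q), u   [neg-Dia-rule on 5 via uRu]
9. r, u   [or-rule on 6 (branches; this branch)]
10. not q, u   [or-rule on 7 (branches; this branch)]
11. not (q or not q), v   [neg-Box-rule on 8: fresh world v, uRv]
12. not q, v   [neg-or-rule on 11]
13. q, v   [neg-or-rule on 11]
Accessibility: uRu, uRv, vRv
Branch closes: q and not q both at v.
Every branch closes (one shown): unsatisfiable in T, hence also in S4, S5 (every S4/S5-frame is a T-frame).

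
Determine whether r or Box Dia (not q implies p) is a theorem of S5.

Tableau for the negation not (r or Box Dia (not q implies p)):
1. not (r or Box Dia (not q implies p)), u
2. not r, u   [neg-or-rule on 1]
3. not Box Dia (not q implies p), u   [neg-or-rule on 1]
4. not Dia (not q implies p), v   [neg-Box-rule on 3: fresh world v, uRv]
5. not (not q implies p), u   [neg-Dia-rule on 4 via vRu]
6. not q, u   [neg-implies-rule on 5]
7. not p, u   [neg-implies-rule on 5]
8. not (not q implies p), v   [neg-Dia-rule on 4 via vRv]
9. not q, v   [neg-implies-rule on 8]
10. not p, v   [neg-implies-rule on 8]
Accessibility: uRu, uRv, vRu, vRv
The negation has an open branch (countermodel exists).

Not valid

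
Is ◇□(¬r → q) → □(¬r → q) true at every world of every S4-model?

Tableau for the negation ¬(◇□(¬r → q) → □(¬r → q)):
1. ¬(◇□(¬r → q) → □(¬r → q)), u
2. ◇□(¬r → q), u   [¬→-rule on 1]
3. ¬□(¬r → q), u   [¬→-rule on 1]
4. □(¬r → q), v   [◇-rule on 2: fresh world v, uRv]
5. ¬r → q, v   [□-rule on 4 via vRv]
6. q, v   [→-rule on 5 (branches; this branch)]
7. ¬(¬r → q), w   [¬□-rule on 3: fresh world w, uRw]
8. ¬r, w   [¬→-rule on 7]
9. ¬q, w   [¬→-rule on 7]
Accessibility: uRu, uRv, uRw, vRv, wRw
The negation has an open branch (countermodel exists).

Not valid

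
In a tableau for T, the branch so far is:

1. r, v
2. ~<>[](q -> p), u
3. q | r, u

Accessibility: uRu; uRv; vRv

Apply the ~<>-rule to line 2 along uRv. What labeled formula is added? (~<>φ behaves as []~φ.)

~[](q -> p), v

~<>φ behaves as []~φ: propagate the negated body to each accessible world.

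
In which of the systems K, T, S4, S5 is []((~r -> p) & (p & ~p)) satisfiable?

K

K-tableau for the formula:
1. []((~r -> p) & (p & ~p)), w0
Complete open branch: satisfiable in K.
T-tableau for the formula:
1. []((~r -> p) & (p & ~p)), w0
2. (~r -> p) & (p & ~p), w0   [[]-rule on 1 via w0Rw0]
3. ~r -> p, w0   [&-rule on 2]
4. p & ~p, w0   [&-rule on 2]
5. p, w0   [&-rule on 4]
6. ~p, w0   [&-rule on 4]
Accessibility: w0Rw0
Branch closes: p and ~p both at w0.
Every branch closes (one shown): unsatisfiable in T, hence also in S4, S5 (every S4/S5-frame is a T-frame).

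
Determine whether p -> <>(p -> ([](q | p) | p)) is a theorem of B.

Tableau for the negation ~(p -> <>(p -> ([](q | p) | p))):
1. ~(p -> <>(p -> ([](q | p) | p))), u
2. p, u   [~->-rule on 1]
3. ~<>(p -> ([](q | p) | p)), u   [~->-rule on 1]
4. ~(p -> ([](q | p) | p)), u   [~<>-rule on 3 via uRu]
5. ~([](q | p) | p), u   [~->-rule on 4]
6. ~[](q | p), u   [~|-rule on 5]
7. ~p, u   [~|-rule on 5]
Accessibility: uRu
Branch closes: p and ~p both at u.
All branches of the negation close; one closing branch shown above.

Yes, valid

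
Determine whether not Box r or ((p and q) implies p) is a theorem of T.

Tableau for the negation not (not Box r or ((p and q) implies p)):
1. not (not Box r or ((p and q) implies p)), u
2. Box r, u
3. not ((p and q) implies p), u
4. p and q, u
5. not p, u
6. p, u
7. q, u
Accessibility: uRu
Branch closes: p and not p both at u.
Every branch of the negation's tableau closes; the branch above is one of them.

Yes, valid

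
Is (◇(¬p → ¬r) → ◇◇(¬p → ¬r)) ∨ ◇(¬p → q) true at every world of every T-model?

Tableau for the negation ¬((◇(¬p → ¬r) → ◇◇(¬p → ¬r)) ∨ ◇(¬p → q)):
1. ¬((◇(¬p → ¬r) → ◇◇(¬p → ¬r)) ∨ ◇(¬p → q)), 0
2. ¬(◇(¬p → ¬r) → ◇◇(¬p → ¬r)), 0
3. ¬◇(¬p → q), 0
4. ◇(¬p → ¬r), 0
5. ¬◇◇(¬p → ¬r), 0
6. ¬(¬p → q), 0
7. ¬p, 0
8. ¬q, 0
9. ¬◇(¬p → ¬r), 0
10. ¬(¬p → ¬r), 0
11. r, 0
12. ¬p → ¬r, 1
13. ¬(¬p → q), 1
14. ¬p, 1
15. ¬q, 1
16. ¬◇(¬p → ¬r), 1
17. ¬(¬p → ¬r), 1
18. r, 1
19. ¬r, 1
Accessibility: 0R0, 0R1, 1R1
Branch closes: r and ¬r both at 1.
Every branch of the negation's tableau closes; the branch above is one of them.

Valid in T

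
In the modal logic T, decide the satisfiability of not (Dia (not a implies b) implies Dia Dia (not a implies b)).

1. not (Dia (not a implies b) implies Dia Dia (not a implies b)), w0
2. Dia (not a implies b), w0
3. not Dia Dia (not a implies b), w0
4. not Dia (not a implies b), w0
5. not (not a implies b), w0
6. not a, w0
7. not b, w0
8. not a implies b, w1
9. not Dia (not a implies b), w1
10. not (not a implies b), w1
11. not a, w1
12. not b, w1
13. b, w1
Accessibility: w0Rw0, w0Rw1, w1Rw1
Branch closes: b and not b both at w1.
All branches of the tableau close; one closing branch shown above.

No, unsatisfiable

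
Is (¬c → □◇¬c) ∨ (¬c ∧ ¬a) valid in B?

Valid in B

Tableau for the negation ¬((¬c → □◇¬c) ∨ (¬c ∧ ¬a)):
1. ¬((¬c → □◇¬c) ∨ (¬c ∧ ¬a)), u
2. ¬(¬c → □◇¬c), u   [¬∨-rule on 1]
3. ¬(¬c ∧ ¬a), u   [¬∨-rule on 1]
4. ¬c, u   [¬→-rule on 2]
5. ¬□◇¬c, u   [¬→-rule on 2]
6. a, u   [¬∧-rule on 3 (branches; this branch)]
7. ¬◇¬c, v   [¬□-rule on 5: fresh world v, uRv]
8. c, u   [¬◇-rule on 7 via vRu]
Accessibility: uRu, uRv, vRu, vRv
Branch closes: c and ¬c both at u.
Every branch of the negation's tableau closes; the branch above is one of them.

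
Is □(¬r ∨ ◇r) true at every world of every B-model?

Yes, valid

Tableau for the negation ¬□(¬r ∨ ◇r):
1. ¬□(¬r ∨ ◇r), 0
2. ¬(¬r ∨ ◇r), 1   [¬□-rule on 1: fresh world 1, 0R1]
3. r, 1   [¬∨-rule on 2]
4. ¬◇r, 1   [¬∨-rule on 2]
5. ¬r, 0   [¬◇-rule on 4 via 1R0]
6. ¬r, 1   [¬◇-rule on 4 via 1R1]
Accessibility: 0R0, 0R1, 1R0, 1R1
Branch closes: r and ¬r both at 1.
All branches of the negation close; one closing branch shown above.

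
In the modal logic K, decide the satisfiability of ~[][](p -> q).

Satisfiable (open branch found)

1. ~[][](p -> q), u
2. ~[](p -> q), v
3. ~(p -> q), w
4. p, w
5. ~q, w
Accessibility: uRv, vRw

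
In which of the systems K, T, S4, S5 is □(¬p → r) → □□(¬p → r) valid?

S4, S5

T-tableau for the negation ¬(□(¬p → r) → □□(¬p → r)):
1. ¬(□(¬p → r) → □□(¬p → r)), u
2. □(¬p → r), u
3. ¬□□(¬p → r), u
4. ¬p → r, u
5. r, u
6. ¬□(¬p → r), v
7. ¬p → r, v
8. r, v
9. ¬(¬p → r), w
10. ¬p, w
11. ¬r, w
Accessibility: uRu, uRv, vRv, vRw, wRw
Complete open branch: countermodel on a T-frame, so not valid in T, nor in K (the same frame is also a K-frame).
S4-tableau for the negation ¬(□(¬p → r) → □□(¬p → r)):
1. ¬(□(¬p → r) → □□(¬p → r)), u
2. □(¬p → r), u
3. ¬□□(¬p → r), u
4. ¬p → r, u
5. r, u
6. ¬□(¬p → r), v
7. ¬p → r, v
8. r, v
9. ¬(¬p → r), w
10. ¬p, w
11. ¬r, w
12. ¬p → r, w
13. r, w
Accessibility: uRu, uRv, uRw, vRv, vRw, wRw
Branch closes: r and ¬r both at w.
Every branch closes (one shown): valid in S4, hence also in S5 (every theorem of S4 is a theorem of S5).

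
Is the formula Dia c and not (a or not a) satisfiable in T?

1. Dia c and not (a or not a), w0
2. Dia c, w0
3. not (a or not a), w0
4. not a, w0
5. a, w0
Accessibility: w0Rw0
Branch closes: a and not a both at w0.
(One branch shown.) All branches close.

No, unsatisfiable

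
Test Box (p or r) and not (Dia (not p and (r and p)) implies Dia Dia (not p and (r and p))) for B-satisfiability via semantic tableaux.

Unsatisfiable (every branch closes)

1. Box (p or r) and not (Dia (not p and (r and p)) implies Dia Dia (not p and (r and p))), w0
2. Box (p or r), w0
3. not (Dia (not p and (r and p)) implies Dia Dia (not p and (r and p))), w0
4. Dia (not p and (r and p)), w0
5. not Dia Dia (not p and (r and p)), w0
6. p or r, w0
7. not Dia (not p and (r and p)), w0
8. not (not p and (r and p)), w0
9. r, w0
10. not (r and p), w0
11. not p, w0
12. not p and (r and p), w1
13. not p, w1
14. r and p, w1
15. r, w1
16. p, w1
Accessibility: w0Rw0, w0Rw1, w1Rw0, w1Rw1
Branch closes: p and not p both at w1.
All branches of the tableau close; one closing branch shown above.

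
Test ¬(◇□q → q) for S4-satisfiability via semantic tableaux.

1. ¬(◇□q → q), 0
2. ◇□q, 0
3. ¬q, 0
4. □q, 1
5. q, 1
Accessibility: 0R0, 0R1, 1R1

Satisfiable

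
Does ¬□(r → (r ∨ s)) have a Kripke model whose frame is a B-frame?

No, unsatisfiable

1. ¬□(r → (r ∨ s)), 0
2. ¬(r → (r ∨ s)), 1   [¬□-rule on 1: fresh world 1, 0R1]
3. r, 1   [¬→-rule on 2]
4. ¬(r ∨ s), 1   [¬→-rule on 2]
5. ¬r, 1   [¬∨-rule on 4]
6. ¬s, 1   [¬∨-rule on 4]
Accessibility: 0R0, 0R1, 1R0, 1R1
Branch closes: r and ¬r both at 1.
All branches of the tableau close; one closing branch shown above.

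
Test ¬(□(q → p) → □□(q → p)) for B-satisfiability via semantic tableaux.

1. ¬(□(q → p) → □□(q → p)), u
2. □(q → p), u
3. ¬□□(q → p), u
4. q → p, u
5. p, u
6. ¬□(q → p), v
7. q → p, v
8. p, v
9. ¬(q → p), w
10. q, w
11. ¬p, w
Accessibility: uRu, uRv, vRu, vRv, vRw, wRv, wRw

Satisfiable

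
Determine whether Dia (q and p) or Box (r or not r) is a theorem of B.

Tableau for the negation not (Dia (q and p) or Box (r or not r)):
1. not (Dia (q and p) or Box (r or not r)), 0
2. not Dia (q and p), 0
3. not Box (r or not r), 0
4. not (q and p), 0
5. not p, 0
6. not (r or not r), 1
7. not r, 1
8. r, 1
Accessibility: 0R0, 0R1, 1R0, 1R1
Branch closes: r and not r both at 1.
All branches of the negation close; one closing branch shown above.

Valid in B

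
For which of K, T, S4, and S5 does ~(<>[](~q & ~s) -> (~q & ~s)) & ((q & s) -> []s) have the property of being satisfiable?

K, T, S4

S4-tableau for the formula:
1. ~(<>[](~q & ~s) -> (~q & ~s)) & ((q & s) -> []s), 0
2. ~(<>[](~q & ~s) -> (~q & ~s)), 0
3. (q & s) -> []s, 0
4. <>[](~q & ~s), 0
5. ~(~q & ~s), 0
6. ~(q & s), 0
7. s, 0
8. ~q, 0
9. [](~q & ~s), 1
10. ~q & ~s, 1
11. ~q, 1
12. ~s, 1
Accessibility: 0R0, 0R1, 1R1
Complete open branch: satisfiable in S4, hence also in K, T (this S4-model is also a K-model and a T-model).
S5-tableau for the formula:
1. ~(<>[](~q & ~s) -> (~q & ~s)) & ((q & s) -> []s), 0
2. ~(<>[](~q & ~s) -> (~q & ~s)), 0
3. (q & s) -> []s, 0
4. <>[](~q & ~s), 0
5. ~(~q & ~s), 0
6. []s, 0
7. s, 0
8. [](~q & ~s), 1
9. s, 1
10. ~q & ~s, 0
11. ~q, 0
12. ~s, 0
Accessibility: 0R0, 0R1, 1R0, 1R1
Branch closes: s and ~s both at 0.
Every branch closes (one shown): unsatisfiable in S5.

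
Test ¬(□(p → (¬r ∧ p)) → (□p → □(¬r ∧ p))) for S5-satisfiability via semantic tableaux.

No, unsatisfiable

1. ¬(□(p → (¬r ∧ p)) → (□p → □(¬r ∧ p))), w0
2. □(p → (¬r ∧ p)), w0
3. ¬(□p → □(¬r ∧ p)), w0
4. □p, w0
5. ¬□(¬r ∧ p), w0
6. p → (¬r ∧ p), w0
7. p, w0
8. ¬r ∧ p, w0
9. ¬r, w0
10. ¬(¬r ∧ p), w1
11. p → (¬r ∧ p), w1
12. p, w1
13. r, w1
14. ¬r ∧ p, w1
15. ¬r, w1
Accessibility: w0Rw0, w0Rw1, w1Rw0, w1Rw1
Branch closes: r and ¬r both at w1.
Every branch closes; the branch above is one of them.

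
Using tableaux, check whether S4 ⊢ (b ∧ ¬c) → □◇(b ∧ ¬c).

Not valid

Tableau for the negation ¬((b ∧ ¬c) → □◇(b ∧ ¬c)):
1. ¬((b ∧ ¬c) → □◇(b ∧ ¬c)), 0
2. b ∧ ¬c, 0   [¬→-rule on 1]
3. ¬□◇(b ∧ ¬c), 0   [¬→-rule on 1]
4. b, 0   [∧-rule on 2]
5. ¬c, 0   [∧-rule on 2]
6. ¬◇(b ∧ ¬c), 1   [¬□-rule on 3: fresh world 1, 0R1]
7. ¬(b ∧ ¬c), 1   [¬◇-rule on 6 via 1R1]
8. c, 1   [¬∧-rule on 7 (branches; this branch)]
Accessibility: 0R0, 0R1, 1R1
The negation has an open branch (countermodel exists).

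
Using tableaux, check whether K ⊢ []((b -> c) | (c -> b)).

Tableau for the negation ~[]((b -> c) | (c -> b)):
1. ~[]((b -> c) | (c -> b)), u
2. ~((b -> c) | (c -> b)), v
3. ~(b -> c), v
4. ~(c -> b), v
5. b, v
6. ~c, v
7. c, v
8. ~b, v
Accessibility: uRv
Branch closes: c and ~c both at v.
Every branch of the negation's tableau closes; the branch above is one of them.

Valid in K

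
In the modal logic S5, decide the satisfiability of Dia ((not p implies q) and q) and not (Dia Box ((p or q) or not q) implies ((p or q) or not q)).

1. Dia ((not p implies q) and q) and not (Dia Box ((p or q) or not q) implies ((p or q) or not q)), u
2. Dia ((not p implies q) and q), u   [and-rule on 1]
3. not (Dia Box ((p or q) or not q) implies ((p or q) or not q)), u   [and-rule on 1]
4. Dia Box ((p or q) or not q), u   [neg-implies-rule on 3]
5. not ((p or q) or not q), u   [neg-implies-rule on 3]
6. not (p or q), u   [neg-or-rule on 5]
7. q, u   [neg-or-rule on 5]
8. not p, u   [neg-or-rule on 6]
9. not q, u   [neg-or-rule on 6]
Accessibility: uRu
Branch closes: q and not q both at u.
All branches of the tableau close; one closing branch shown above.

Unsatisfiable (every branch closes)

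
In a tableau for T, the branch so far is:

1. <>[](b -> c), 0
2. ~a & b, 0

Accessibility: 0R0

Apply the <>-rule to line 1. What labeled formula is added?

a fresh world 1 with 0R1, and [](b -> c) at 1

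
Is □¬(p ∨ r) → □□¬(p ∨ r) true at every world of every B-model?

No, not valid

Tableau for the negation ¬(□¬(p ∨ r) → □□¬(p ∨ r)):
1. ¬(□¬(p ∨ r) → □□¬(p ∨ r)), 0
2. □¬(p ∨ r), 0
3. ¬□□¬(p ∨ r), 0
4. ¬(p ∨ r), 0
5. ¬p, 0
6. ¬r, 0
7. ¬□¬(p ∨ r), 1
8. ¬(p ∨ r), 1
9. ¬p, 1
10. ¬r, 1
11. p ∨ r, 2
12. r, 2
Accessibility: 0R0, 0R1, 1R0, 1R1, 1R2, 2R1, 2R2
The negation has an open branch (countermodel exists).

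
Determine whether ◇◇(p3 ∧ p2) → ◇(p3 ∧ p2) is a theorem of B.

Invalid (countermodel exists)

Tableau for the negation ¬(◇◇(p3 ∧ p2) → ◇(p3 ∧ p2)):
1. ¬(◇◇(p3 ∧ p2) → ◇(p3 ∧ p2)), 0
2. ◇◇(p3 ∧ p2), 0
3. ¬◇(p3 ∧ p2), 0
4. ¬(p3 ∧ p2), 0
5. ¬p2, 0
6. ◇(p3 ∧ p2), 1
7. ¬(p3 ∧ p2), 1
8. ¬p2, 1
9. p3 ∧ p2, 2
10. p3, 2
11. p2, 2
Accessibility: 0R0, 0R1, 1R0, 1R1, 1R2, 2R1, 2R2
The negation has an open branch (countermodel exists).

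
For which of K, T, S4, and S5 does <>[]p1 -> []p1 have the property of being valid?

S5-tableau for the negation ~(<>[]p1 -> []p1):
1. ~(<>[]p1 -> []p1), 0
2. <>[]p1, 0
3. ~[]p1, 0
4. []p1, 1
5. p1, 0
6. p1, 1
7. ~p1, 2
8. p1, 2
Accessibility: 0R0, 0R1, 0R2, 1R0, 1R1, 1R2, 2R0, 2R1, 2R2
Branch closes: p1 and ~p1 both at 2.
Every branch closes (one shown): valid in S5.
S4-tableau for the negation ~(<>[]p1 -> []p1):
1. ~(<>[]p1 -> []p1), 0
2. <>[]p1, 0
3. ~[]p1, 0
4. []p1, 1
5. p1, 1
6. ~p1, 2
Accessibility: 0R0, 0R1, 0R2, 1R1, 2R2
Complete open branch: countermodel on an S4-frame, so not valid in S4, nor in K, T (the same frame is also a K-frame and a T-frame).

S5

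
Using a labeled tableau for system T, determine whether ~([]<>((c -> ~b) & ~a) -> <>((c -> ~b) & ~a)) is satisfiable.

No, unsatisfiable

1. ~([]<>((c -> ~b) & ~a) -> <>((c -> ~b) & ~a)), u
2. []<>((c -> ~b) & ~a), u   [~->-rule on 1]
3. ~<>((c -> ~b) & ~a), u   [~->-rule on 1]
4. <>((c -> ~b) & ~a), u   [[]-rule on 2 via uRu]
5. ~((c -> ~b) & ~a), u   [~<>-rule on 3 via uRu]
6. ~(c -> ~b), u   [~&-rule on 5 (branches; this branch)]
7. c, u   [~->-rule on 6]
8. b, u   [~->-rule on 6]
9. (c -> ~b) & ~a, v   [<>-rule on 4: fresh world v, uRv]
10. c -> ~b, v   [&-rule on 9]
11. ~a, v   [&-rule on 9]
12. <>((c -> ~b) & ~a), v   [[]-rule on 2 via uRv]
13. ~((c -> ~b) & ~a), v   [~<>-rule on 3 via uRv]
14. ~b, v   [->-rule on 10 (branches; this branch)]
15. ~(c -> ~b), v   [~&-rule on 13 (branches; this branch)]
16. c, v   [~->-rule on 15]
17. b, v   [~->-rule on 15]
Accessibility: uRu, uRv, vRv
Branch closes: b and ~b both at v.
All branches of the tableau close; one closing branch shown above.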